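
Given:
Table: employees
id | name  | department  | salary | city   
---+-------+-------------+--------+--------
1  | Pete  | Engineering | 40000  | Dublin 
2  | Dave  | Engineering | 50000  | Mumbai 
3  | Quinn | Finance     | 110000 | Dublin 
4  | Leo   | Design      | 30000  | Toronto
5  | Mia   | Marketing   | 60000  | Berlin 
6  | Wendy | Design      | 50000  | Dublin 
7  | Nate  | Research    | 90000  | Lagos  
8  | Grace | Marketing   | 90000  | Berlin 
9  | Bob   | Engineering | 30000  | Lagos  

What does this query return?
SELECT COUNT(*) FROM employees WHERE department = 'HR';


Counting rows where department = 'HR'


0


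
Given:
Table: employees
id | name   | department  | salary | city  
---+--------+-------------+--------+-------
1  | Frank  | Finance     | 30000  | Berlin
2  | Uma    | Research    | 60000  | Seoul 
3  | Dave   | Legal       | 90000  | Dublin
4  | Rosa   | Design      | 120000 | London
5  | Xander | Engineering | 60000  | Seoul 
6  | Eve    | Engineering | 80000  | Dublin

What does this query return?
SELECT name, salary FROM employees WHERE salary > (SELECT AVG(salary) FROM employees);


Subquery: AVG(salary) = 73333.33
Filtering: salary > 73333.33
  Dave (90000) -> MATCH
  Rosa (120000) -> MATCH
  Eve (80000) -> MATCH


3 rows:
Dave, 90000
Rosa, 120000
Eve, 80000


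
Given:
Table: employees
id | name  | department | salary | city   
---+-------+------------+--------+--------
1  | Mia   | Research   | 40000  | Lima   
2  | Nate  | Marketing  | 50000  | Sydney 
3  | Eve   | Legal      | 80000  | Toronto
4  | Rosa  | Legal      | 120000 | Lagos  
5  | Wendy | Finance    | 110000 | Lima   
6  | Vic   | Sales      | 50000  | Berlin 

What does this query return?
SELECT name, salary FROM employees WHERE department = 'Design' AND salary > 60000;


Filtering: department = 'Design' AND salary > 60000
Matching: 0 rows

Empty result set (0 rows)


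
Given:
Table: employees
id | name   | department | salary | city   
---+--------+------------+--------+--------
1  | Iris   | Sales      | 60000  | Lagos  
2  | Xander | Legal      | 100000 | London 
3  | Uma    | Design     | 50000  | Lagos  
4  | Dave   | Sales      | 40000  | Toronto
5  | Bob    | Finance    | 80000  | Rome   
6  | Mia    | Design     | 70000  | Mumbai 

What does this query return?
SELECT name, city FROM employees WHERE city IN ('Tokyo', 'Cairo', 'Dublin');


Filtering: city IN ('Tokyo', 'Cairo', 'Dublin')
Matching: 0 rows

Empty result set (0 rows)


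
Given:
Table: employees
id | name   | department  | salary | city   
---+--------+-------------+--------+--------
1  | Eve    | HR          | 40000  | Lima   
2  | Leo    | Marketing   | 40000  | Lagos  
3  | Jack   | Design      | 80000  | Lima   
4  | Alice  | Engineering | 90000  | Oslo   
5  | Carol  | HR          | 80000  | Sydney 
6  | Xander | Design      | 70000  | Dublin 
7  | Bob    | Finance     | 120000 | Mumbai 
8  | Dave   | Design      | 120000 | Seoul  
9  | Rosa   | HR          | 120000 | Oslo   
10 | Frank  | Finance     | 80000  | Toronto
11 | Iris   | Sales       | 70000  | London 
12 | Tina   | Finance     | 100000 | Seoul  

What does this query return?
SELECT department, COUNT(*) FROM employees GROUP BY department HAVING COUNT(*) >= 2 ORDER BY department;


Groups with count >= 2:
  Design: 3 -> PASS
  Finance: 3 -> PASS
  HR: 3 -> PASS
  Engineering: 1 -> filtered out
  Marketing: 1 -> filtered out
  Sales: 1 -> filtered out


3 groups:
Design, 3
Finance, 3
HR, 3


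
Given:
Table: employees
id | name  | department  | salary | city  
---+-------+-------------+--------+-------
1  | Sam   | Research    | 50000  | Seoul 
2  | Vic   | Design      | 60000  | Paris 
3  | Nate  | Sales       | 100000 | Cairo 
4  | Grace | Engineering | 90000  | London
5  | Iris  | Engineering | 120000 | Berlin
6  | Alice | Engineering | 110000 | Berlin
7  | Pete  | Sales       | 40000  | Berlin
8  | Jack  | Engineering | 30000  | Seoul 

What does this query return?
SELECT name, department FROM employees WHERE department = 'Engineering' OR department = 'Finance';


Filtering: department = 'Engineering' OR 'Finance'
Matching: 4 rows

4 rows:
Grace, Engineering
Iris, Engineering
Alice, Engineering
Jack, Engineering


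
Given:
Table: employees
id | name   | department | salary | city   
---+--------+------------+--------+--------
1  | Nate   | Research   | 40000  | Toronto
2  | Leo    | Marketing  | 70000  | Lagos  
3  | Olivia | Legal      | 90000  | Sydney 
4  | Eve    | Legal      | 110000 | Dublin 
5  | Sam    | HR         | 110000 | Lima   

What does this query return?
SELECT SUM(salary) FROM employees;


SUM(salary) = 40000 + 70000 + 90000 + 110000 + 110000 = 420000

420000


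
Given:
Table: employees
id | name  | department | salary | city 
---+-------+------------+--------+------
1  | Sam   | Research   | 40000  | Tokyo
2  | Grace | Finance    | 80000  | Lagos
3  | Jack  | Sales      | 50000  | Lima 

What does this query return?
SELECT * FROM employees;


SELECT * returns all 3 rows with all columns

3 rows:
1, Sam, Research, 40000, Tokyo
2, Grace, Finance, 80000, Lagos
3, Jack, Sales, 50000, Lima


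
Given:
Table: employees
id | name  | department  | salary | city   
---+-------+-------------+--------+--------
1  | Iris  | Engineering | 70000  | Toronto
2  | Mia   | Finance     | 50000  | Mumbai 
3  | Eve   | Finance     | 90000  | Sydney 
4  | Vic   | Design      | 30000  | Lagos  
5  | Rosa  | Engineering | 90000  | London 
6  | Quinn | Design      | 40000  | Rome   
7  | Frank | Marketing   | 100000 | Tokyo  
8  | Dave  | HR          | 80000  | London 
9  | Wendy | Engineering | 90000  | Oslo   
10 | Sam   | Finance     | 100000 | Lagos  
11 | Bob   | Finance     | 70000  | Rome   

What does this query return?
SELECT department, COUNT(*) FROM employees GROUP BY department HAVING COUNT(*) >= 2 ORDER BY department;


Groups with count >= 2:
  Design: 2 -> PASS
  Engineering: 3 -> PASS
  Finance: 4 -> PASS
  HR: 1 -> filtered out
  Marketing: 1 -> filtered out


3 groups:
Design, 2
Engineering, 3
Finance, 4


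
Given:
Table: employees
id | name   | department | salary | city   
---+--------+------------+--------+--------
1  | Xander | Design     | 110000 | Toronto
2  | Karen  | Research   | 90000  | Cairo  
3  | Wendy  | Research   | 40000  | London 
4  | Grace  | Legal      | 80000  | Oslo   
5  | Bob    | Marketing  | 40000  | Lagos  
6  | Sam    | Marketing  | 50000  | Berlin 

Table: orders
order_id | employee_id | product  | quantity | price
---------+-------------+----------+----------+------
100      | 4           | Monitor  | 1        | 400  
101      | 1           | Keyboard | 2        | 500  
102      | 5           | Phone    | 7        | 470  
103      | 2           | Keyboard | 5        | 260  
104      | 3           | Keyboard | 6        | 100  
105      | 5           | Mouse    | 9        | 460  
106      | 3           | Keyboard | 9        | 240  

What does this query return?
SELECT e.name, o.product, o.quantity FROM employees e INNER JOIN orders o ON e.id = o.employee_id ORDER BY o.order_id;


Joining employees.id = orders.employee_id:
  employee Grace (id=4) -> order Monitor
  employee Xander (id=1) -> order Keyboard
  employee Bob (id=5) -> order Phone
  employee Karen (id=2) -> order Keyboard
  employee Wendy (id=3) -> order Keyboard
  employee Bob (id=5) -> order Mouse
  employee Wendy (id=3) -> order Keyboard


7 rows:
Grace, Monitor, 1
Xander, Keyboard, 2
Bob, Phone, 7
Karen, Keyboard, 5
Wendy, Keyboard, 6
Bob, Mouse, 9
Wendy, Keyboard, 9


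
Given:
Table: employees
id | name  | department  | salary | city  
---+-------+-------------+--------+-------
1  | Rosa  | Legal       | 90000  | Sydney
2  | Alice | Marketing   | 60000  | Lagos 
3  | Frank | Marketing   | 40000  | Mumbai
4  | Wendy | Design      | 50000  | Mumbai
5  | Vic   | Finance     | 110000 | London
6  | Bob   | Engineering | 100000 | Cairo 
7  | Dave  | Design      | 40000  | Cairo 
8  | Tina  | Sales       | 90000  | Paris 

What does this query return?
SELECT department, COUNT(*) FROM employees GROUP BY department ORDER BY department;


Assigning each row to its department group:
  Rosa -> Legal
  Alice -> Marketing
  Frank -> Marketing
  Wendy -> Design
  Vic -> Finance
  Bob -> Engineering
  Dave -> Design
  Tina -> Sales


6 groups:
Design, 2
Engineering, 1
Finance, 1
Legal, 1
Marketing, 2
Sales, 1


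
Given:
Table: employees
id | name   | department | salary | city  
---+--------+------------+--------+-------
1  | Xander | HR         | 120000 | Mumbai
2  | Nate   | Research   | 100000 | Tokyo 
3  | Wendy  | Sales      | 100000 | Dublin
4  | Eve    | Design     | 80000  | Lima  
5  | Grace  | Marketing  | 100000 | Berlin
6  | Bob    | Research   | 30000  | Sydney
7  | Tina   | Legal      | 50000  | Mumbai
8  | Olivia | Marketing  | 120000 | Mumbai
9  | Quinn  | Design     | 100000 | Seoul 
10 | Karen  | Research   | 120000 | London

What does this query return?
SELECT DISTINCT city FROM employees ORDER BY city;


All 'city' values (row order): Mumbai, Tokyo, Dublin, Lima, Berlin, Sydney, Mumbai, Mumbai, Seoul, London
Removing duplicates leaves 8 unique value(s).

8 values:
Berlin
Dublin
Lima
London
Mumbai
Seoul
Sydney
Tokyo


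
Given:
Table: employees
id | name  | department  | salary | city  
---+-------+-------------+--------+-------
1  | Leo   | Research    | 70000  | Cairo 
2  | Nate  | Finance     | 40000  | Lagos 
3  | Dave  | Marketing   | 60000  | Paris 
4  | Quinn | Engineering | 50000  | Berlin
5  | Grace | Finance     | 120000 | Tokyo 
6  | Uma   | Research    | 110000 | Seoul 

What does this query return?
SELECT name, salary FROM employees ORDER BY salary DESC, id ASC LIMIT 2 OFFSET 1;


Sort by salary DESC (id ASC tiebreak), then skip 1 and take 2
Rows 2 through 3

2 rows:
Uma, 110000
Leo, 70000


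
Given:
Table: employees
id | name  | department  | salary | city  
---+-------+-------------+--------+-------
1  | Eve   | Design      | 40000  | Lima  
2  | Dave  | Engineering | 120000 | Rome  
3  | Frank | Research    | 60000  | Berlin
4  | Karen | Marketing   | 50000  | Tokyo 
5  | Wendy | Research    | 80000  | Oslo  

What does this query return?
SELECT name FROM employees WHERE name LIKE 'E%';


LIKE 'E%' matches names starting with 'E'
Matching: 1

1 rows:
Eve


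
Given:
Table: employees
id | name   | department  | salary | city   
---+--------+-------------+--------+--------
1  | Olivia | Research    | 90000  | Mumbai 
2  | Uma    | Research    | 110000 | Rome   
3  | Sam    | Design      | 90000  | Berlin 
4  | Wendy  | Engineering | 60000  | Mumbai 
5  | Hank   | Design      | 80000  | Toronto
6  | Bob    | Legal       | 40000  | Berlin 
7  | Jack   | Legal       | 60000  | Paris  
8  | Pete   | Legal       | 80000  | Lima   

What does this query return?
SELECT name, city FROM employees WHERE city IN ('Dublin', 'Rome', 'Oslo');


Filtering: city IN ('Dublin', 'Rome', 'Oslo')
Matching: 1 rows

1 rows:
Uma, Rome


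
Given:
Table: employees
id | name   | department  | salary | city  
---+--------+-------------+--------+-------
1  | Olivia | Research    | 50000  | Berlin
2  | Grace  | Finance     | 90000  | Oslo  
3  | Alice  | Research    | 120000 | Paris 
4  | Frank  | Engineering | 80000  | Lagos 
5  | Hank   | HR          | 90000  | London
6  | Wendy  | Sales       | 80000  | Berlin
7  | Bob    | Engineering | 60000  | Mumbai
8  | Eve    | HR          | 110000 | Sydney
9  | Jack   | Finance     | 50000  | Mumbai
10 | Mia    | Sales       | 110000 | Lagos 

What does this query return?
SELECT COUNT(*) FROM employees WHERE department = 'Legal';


Counting rows where department = 'Legal'


0


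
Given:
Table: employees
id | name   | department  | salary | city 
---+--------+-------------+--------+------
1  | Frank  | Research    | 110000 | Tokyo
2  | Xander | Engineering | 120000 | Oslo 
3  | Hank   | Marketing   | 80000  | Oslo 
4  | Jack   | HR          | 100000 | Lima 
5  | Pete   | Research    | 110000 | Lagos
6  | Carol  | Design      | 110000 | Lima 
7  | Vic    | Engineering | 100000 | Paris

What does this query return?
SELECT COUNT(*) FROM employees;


COUNT(*) counts all rows

7


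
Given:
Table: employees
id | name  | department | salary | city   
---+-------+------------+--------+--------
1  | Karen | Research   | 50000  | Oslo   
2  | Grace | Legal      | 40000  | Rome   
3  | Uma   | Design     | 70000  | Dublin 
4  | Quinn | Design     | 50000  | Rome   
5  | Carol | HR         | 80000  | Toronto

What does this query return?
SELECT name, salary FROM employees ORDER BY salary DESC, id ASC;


Sorting by salary DESC, then id ASC for ties

5 rows:
Carol, 80000
Uma, 70000
Karen, 50000
Quinn, 50000
Grace, 40000


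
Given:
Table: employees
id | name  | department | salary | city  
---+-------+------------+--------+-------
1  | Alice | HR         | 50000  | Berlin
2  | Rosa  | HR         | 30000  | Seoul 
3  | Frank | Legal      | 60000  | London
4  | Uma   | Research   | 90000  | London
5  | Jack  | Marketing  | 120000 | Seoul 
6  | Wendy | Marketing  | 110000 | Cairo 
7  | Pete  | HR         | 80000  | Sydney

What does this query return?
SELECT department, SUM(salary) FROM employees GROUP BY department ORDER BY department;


Summing salary within each department:
  HR: 50000 + 30000 + 80000 = 160000
  Legal: 60000 = 60000
  Marketing: 120000 + 110000 = 230000
  Research: 90000 = 90000


4 groups:
HR, 160000
Legal, 60000
Marketing, 230000
Research, 90000


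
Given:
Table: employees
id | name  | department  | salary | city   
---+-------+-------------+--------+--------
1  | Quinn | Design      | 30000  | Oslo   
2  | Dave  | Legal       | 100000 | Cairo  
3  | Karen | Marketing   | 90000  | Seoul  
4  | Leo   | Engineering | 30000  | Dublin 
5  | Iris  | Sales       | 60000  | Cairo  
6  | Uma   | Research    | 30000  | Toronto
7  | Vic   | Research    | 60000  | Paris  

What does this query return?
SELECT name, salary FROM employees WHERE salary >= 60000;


Filtering: salary >= 60000
Matching: 4 rows

4 rows:
Dave, 100000
Karen, 90000
Iris, 60000
Vic, 60000


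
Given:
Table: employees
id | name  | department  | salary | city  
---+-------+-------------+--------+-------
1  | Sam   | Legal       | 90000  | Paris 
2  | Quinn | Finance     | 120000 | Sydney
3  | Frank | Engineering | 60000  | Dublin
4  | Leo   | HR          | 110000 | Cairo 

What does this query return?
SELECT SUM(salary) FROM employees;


SUM(salary) = 90000 + 120000 + 60000 + 110000 = 380000

380000


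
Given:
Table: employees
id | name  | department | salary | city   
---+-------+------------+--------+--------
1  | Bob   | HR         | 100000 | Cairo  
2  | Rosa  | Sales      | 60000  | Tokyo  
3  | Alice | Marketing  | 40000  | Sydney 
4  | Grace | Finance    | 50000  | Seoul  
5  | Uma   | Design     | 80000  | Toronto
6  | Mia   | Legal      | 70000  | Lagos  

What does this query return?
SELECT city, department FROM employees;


Projecting columns: city, department

6 rows:
Cairo, HR
Tokyo, Sales
Sydney, Marketing
Seoul, Finance
Toronto, Design
Lagos, Legal


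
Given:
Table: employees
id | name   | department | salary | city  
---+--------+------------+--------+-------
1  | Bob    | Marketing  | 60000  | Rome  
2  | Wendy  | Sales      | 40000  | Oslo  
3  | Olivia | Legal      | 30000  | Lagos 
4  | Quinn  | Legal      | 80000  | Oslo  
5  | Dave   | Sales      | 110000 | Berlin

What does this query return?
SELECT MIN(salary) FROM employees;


Salaries: 60000, 40000, 30000, 80000, 110000
MIN = 30000

30000


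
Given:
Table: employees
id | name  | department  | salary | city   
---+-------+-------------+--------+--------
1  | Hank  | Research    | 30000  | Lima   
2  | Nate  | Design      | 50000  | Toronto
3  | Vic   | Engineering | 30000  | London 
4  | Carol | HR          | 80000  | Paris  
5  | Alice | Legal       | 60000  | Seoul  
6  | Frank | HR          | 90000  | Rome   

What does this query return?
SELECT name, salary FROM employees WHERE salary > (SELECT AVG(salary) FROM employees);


Subquery: AVG(salary) = 56666.67
Filtering: salary > 56666.67
  Carol (80000) -> MATCH
  Alice (60000) -> MATCH
  Frank (90000) -> MATCH


3 rows:
Carol, 80000
Alice, 60000
Frank, 90000


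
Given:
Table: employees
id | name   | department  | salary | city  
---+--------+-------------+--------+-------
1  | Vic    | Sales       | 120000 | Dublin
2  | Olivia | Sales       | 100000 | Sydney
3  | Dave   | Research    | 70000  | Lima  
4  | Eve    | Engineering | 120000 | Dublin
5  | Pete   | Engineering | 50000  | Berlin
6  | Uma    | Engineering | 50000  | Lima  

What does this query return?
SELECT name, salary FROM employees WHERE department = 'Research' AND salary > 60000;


Filtering: department = 'Research' AND salary > 60000
Matching: 1 rows

1 rows:
Dave, 70000


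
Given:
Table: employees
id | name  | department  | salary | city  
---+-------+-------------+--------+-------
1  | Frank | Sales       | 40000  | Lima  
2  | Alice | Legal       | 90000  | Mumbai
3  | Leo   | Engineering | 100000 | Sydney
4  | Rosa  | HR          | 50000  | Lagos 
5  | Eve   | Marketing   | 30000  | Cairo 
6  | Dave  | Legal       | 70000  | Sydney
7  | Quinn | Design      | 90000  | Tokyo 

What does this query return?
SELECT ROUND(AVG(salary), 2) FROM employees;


SUM(salary) = 470000
COUNT = 7
ROUND(AVG, 2) = ROUND(470000 / 7, 2) = 67142.86

67142.86


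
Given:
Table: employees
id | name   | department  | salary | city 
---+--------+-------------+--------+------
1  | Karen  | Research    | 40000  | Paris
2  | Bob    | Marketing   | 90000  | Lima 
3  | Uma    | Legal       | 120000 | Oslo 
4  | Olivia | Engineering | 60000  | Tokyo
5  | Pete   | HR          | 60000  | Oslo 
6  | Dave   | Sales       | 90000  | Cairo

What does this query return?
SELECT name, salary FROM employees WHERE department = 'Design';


Filtering: department = 'Design'
Matching rows: 0

Empty result set (0 rows)


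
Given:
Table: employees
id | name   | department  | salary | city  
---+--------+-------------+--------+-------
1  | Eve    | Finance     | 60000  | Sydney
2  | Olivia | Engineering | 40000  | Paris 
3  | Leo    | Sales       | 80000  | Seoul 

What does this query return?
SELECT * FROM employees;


SELECT * returns all 3 rows with all columns

3 rows:
1, Eve, Finance, 60000, Sydney
2, Olivia, Engineering, 40000, Paris
3, Leo, Sales, 80000, Seoul


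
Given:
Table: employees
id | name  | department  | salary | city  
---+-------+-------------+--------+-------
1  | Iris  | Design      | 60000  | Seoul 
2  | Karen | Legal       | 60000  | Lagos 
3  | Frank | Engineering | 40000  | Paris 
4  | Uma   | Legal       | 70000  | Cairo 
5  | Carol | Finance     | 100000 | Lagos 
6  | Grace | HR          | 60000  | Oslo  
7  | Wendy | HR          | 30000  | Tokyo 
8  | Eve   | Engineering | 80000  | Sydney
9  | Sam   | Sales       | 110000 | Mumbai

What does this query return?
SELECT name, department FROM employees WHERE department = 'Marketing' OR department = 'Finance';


Filtering: department = 'Marketing' OR 'Finance'
Matching: 1 rows

1 rows:
Carol, Finance


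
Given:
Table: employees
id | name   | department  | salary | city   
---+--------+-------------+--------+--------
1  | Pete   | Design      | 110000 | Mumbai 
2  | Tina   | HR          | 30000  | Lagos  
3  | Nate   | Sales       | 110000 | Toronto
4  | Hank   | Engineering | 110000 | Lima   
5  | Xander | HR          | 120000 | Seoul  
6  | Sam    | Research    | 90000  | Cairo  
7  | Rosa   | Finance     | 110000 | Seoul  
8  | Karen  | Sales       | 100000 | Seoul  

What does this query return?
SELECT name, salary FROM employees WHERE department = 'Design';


Filtering: department = 'Design'
Matching rows: 1

1 rows:
Pete, 110000


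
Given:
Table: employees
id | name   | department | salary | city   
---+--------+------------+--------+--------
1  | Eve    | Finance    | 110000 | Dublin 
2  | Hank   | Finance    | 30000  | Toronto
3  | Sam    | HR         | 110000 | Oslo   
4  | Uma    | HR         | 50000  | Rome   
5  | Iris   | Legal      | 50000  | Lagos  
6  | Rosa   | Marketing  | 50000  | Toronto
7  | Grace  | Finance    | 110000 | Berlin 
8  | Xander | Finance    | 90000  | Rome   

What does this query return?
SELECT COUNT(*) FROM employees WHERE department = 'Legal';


Counting rows where department = 'Legal'
  Iris -> MATCH


1


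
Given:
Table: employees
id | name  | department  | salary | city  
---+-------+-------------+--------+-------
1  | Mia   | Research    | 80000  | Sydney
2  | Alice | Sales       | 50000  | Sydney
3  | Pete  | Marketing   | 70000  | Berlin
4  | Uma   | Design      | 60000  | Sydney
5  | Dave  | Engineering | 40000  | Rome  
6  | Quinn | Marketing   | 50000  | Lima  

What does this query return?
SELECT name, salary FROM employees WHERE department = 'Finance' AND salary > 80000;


Filtering: department = 'Finance' AND salary > 80000
Matching: 0 rows

Empty result set (0 rows)


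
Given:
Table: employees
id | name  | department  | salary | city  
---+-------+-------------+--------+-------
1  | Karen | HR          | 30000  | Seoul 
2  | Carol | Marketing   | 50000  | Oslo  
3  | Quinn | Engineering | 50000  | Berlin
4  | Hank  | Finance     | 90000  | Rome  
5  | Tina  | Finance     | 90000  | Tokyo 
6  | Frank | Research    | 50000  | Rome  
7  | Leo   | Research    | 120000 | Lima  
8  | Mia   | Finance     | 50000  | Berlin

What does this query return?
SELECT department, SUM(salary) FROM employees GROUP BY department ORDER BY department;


Summing salary within each department:
  Engineering: 50000 = 50000
  Finance: 90000 + 90000 + 50000 = 230000
  HR: 30000 = 30000
  Marketing: 50000 = 50000
  Research: 50000 + 120000 = 170000


5 groups:
Engineering, 50000
Finance, 230000
HR, 30000
Marketing, 50000
Research, 170000


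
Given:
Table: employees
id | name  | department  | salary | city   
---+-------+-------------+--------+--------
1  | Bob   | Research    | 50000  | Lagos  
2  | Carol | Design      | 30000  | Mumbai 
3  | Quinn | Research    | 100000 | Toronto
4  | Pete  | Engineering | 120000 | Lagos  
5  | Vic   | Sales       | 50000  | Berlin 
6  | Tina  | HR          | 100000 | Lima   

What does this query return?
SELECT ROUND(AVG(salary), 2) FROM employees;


SUM(salary) = 450000
COUNT = 6
ROUND(AVG, 2) = ROUND(450000 / 6, 2) = 75000.0

75000.0


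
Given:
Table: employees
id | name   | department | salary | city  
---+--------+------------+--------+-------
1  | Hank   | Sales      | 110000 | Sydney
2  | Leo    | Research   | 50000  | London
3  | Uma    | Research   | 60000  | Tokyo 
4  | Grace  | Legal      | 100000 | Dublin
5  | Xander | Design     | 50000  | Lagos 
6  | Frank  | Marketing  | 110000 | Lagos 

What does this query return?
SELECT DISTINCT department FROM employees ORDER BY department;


All 'department' values (row order): Sales, Research, Research, Legal, Design, Marketing
Removing duplicates leaves 5 unique value(s).

5 values:
Design
Legal
Marketing
Research
Sales


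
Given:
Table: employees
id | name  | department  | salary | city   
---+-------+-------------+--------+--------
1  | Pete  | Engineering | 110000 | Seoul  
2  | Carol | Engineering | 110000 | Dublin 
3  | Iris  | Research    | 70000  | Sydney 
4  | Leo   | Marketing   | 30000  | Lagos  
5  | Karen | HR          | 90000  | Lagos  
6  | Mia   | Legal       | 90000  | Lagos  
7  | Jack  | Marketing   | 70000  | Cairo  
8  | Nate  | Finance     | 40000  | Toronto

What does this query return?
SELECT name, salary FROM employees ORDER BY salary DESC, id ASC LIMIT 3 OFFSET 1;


Sort by salary DESC (id ASC tiebreak), then skip 1 and take 3
Rows 2 through 4

3 rows:
Carol, 110000
Karen, 90000
Mia, 90000


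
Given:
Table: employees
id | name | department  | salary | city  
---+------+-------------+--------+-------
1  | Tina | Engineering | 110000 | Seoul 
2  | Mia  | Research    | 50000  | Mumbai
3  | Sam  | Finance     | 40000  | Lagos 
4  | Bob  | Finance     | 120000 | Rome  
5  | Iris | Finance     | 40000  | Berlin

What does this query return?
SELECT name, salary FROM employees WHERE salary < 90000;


Filtering: salary < 90000
Matching: 3 rows

3 rows:
Mia, 50000
Sam, 40000
Iris, 40000


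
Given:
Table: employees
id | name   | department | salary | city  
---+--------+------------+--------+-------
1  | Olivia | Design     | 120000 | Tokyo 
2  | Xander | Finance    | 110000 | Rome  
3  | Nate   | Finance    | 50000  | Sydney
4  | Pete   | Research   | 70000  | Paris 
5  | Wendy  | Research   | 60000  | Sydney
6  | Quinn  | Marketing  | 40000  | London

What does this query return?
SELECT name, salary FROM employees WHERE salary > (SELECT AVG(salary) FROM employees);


Subquery: AVG(salary) = 75000.0
Filtering: salary > 75000.0
  Olivia (120000) -> MATCH
  Xander (110000) -> MATCH


2 rows:
Olivia, 120000
Xander, 110000


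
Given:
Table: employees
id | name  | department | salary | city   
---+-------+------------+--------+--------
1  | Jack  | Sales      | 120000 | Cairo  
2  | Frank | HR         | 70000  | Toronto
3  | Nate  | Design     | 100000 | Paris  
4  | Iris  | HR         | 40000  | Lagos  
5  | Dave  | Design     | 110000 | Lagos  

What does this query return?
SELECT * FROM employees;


SELECT * returns all 5 rows with all columns

5 rows:
1, Jack, Sales, 120000, Cairo
2, Frank, HR, 70000, Toronto
3, Nate, Design, 100000, Paris
4, Iris, HR, 40000, Lagos
5, Dave, Design, 110000, Lagos


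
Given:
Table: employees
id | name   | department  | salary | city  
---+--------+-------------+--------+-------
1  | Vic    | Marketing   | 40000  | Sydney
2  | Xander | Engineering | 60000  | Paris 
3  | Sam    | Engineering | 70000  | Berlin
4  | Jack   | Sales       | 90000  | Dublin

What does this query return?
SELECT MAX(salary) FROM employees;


Salaries: 40000, 60000, 70000, 90000
MAX = 90000

90000


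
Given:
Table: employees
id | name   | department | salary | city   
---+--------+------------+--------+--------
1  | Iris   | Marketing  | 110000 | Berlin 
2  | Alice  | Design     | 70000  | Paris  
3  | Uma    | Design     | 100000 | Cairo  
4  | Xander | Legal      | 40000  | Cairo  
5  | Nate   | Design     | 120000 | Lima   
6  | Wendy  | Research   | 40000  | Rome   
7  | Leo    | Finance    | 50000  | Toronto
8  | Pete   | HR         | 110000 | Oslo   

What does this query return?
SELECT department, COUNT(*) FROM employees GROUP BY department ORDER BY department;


Assigning each row to its department group:
  Iris -> Marketing
  Alice -> Design
  Uma -> Design
  Xander -> Legal
  Nate -> Design
  Wendy -> Research
  Leo -> Finance
  Pete -> HR


6 groups:
Design, 3
Finance, 1
HR, 1
Legal, 1
Marketing, 1
Research, 1


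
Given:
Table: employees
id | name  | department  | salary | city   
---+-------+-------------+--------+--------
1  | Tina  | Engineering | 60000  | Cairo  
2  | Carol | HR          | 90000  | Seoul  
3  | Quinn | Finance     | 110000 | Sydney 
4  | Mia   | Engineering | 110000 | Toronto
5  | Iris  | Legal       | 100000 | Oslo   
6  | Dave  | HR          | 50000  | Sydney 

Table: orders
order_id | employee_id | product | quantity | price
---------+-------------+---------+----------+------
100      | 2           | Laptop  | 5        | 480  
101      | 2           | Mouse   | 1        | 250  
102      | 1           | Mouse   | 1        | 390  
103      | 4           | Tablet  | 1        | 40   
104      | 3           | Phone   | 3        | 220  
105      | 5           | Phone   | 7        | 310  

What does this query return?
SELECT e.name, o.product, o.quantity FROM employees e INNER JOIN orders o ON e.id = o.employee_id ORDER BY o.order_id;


Joining employees.id = orders.employee_id:
  employee Carol (id=2) -> order Laptop
  employee Carol (id=2) -> order Mouse
  employee Tina (id=1) -> order Mouse
  employee Mia (id=4) -> order Tablet
  employee Quinn (id=3) -> order Phone
  employee Iris (id=5) -> order Phone


6 rows:
Carol, Laptop, 5
Carol, Mouse, 1
Tina, Mouse, 1
Mia, Tablet, 1
Quinn, Phone, 3
Iris, Phone, 7


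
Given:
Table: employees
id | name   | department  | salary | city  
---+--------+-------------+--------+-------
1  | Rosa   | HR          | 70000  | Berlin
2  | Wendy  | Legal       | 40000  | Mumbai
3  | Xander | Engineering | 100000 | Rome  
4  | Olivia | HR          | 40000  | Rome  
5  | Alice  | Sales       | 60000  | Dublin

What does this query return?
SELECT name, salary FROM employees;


Projecting columns: name, salary

5 rows:
Rosa, 70000
Wendy, 40000
Xander, 100000
Olivia, 40000
Alice, 60000


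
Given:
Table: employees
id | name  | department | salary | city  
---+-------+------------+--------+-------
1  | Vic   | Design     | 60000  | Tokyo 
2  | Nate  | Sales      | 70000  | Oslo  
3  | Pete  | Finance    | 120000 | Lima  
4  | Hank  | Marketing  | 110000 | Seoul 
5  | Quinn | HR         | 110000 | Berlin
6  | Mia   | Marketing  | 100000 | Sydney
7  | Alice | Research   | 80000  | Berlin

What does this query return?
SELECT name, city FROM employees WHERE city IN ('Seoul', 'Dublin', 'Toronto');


Filtering: city IN ('Seoul', 'Dublin', 'Toronto')
Matching: 1 rows

1 rows:
Hank, Seoul


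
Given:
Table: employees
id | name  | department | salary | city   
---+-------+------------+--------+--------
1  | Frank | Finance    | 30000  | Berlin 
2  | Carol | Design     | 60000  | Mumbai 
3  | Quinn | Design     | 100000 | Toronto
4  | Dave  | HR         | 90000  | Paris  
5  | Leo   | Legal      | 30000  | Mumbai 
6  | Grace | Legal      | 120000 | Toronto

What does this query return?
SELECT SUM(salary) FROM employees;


SUM(salary) = 30000 + 60000 + 100000 + 90000 + 30000 + 120000 = 430000

430000


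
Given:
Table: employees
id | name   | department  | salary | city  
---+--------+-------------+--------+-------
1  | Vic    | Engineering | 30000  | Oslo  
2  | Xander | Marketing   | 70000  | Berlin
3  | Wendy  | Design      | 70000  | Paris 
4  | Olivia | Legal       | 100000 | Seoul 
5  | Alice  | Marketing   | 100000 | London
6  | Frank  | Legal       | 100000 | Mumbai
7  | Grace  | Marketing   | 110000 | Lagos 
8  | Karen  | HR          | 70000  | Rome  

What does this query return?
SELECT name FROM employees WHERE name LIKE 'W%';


LIKE 'W%' matches names starting with 'W'
Matching: 1

1 rows:
Wendy


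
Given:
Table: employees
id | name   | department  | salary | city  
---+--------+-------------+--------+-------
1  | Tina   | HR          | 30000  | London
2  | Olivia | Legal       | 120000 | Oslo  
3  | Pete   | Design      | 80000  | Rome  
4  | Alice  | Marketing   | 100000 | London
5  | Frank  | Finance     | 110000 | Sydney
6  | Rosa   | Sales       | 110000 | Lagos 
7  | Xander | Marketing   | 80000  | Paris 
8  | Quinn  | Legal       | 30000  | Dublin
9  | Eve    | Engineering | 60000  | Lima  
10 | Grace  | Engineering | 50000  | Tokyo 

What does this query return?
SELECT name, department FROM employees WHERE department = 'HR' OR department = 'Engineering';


Filtering: department = 'HR' OR 'Engineering'
Matching: 3 rows

3 rows:
Tina, HR
Eve, Engineering
Grace, Engineering


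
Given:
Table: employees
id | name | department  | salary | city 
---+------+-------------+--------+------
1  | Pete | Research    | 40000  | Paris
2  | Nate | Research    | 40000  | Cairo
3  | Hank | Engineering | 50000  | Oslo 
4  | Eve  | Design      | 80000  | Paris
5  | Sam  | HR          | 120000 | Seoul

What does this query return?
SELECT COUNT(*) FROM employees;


COUNT(*) counts all rows

5


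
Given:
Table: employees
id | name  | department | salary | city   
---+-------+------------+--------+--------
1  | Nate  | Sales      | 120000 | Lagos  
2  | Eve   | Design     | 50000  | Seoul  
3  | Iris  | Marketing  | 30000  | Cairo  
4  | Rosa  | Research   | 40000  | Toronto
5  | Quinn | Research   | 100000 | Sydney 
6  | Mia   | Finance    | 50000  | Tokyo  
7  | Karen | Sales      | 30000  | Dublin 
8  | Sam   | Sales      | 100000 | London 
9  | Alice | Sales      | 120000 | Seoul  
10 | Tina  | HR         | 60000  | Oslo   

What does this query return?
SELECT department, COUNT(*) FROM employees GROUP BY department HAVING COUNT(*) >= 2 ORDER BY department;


Groups with count >= 2:
  Research: 2 -> PASS
  Sales: 4 -> PASS
  Design: 1 -> filtered out
  Finance: 1 -> filtered out
  HR: 1 -> filtered out
  Marketing: 1 -> filtered out


2 groups:
Research, 2
Sales, 4


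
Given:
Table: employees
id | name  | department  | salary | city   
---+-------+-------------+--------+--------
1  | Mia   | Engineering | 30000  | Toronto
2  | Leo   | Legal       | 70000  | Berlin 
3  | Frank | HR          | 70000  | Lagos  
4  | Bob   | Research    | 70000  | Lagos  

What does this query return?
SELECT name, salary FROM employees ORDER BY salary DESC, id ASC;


Sorting by salary DESC, then id ASC for ties

4 rows:
Leo, 70000
Frank, 70000
Bob, 70000
Mia, 30000


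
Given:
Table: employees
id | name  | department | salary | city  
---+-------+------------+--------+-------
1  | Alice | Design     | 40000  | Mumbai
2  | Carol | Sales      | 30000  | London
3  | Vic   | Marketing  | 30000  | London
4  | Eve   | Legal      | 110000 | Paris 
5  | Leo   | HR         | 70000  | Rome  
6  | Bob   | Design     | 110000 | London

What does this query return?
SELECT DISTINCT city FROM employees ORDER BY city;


All 'city' values (row order): Mumbai, London, London, Paris, Rome, London
Removing duplicates leaves 4 unique value(s).

4 values:
London
Mumbai
Paris
Rome


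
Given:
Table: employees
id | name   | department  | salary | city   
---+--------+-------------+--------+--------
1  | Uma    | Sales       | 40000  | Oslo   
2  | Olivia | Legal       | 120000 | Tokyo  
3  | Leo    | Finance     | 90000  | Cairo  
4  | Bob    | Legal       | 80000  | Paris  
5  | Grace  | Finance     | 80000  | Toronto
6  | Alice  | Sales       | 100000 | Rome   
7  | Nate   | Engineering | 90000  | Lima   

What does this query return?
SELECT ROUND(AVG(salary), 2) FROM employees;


SUM(salary) = 600000
COUNT = 7
ROUND(AVG, 2) = ROUND(600000 / 7, 2) = 85714.29

85714.29


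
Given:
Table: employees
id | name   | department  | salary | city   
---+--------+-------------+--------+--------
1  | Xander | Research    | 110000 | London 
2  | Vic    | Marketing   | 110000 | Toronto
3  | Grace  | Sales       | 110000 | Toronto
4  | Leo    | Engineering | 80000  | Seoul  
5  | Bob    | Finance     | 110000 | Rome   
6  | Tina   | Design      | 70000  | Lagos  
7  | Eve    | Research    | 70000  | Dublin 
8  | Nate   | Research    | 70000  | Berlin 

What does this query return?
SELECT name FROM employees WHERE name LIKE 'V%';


LIKE 'V%' matches names starting with 'V'
Matching: 1

1 rows:
Vic


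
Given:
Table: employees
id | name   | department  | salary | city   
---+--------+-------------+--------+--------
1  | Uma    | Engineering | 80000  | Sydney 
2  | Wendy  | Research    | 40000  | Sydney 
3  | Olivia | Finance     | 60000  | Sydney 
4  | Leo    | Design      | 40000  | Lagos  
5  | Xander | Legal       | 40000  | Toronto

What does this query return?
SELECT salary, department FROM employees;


Projecting columns: salary, department

5 rows:
80000, Engineering
40000, Research
60000, Finance
40000, Design
40000, Legal


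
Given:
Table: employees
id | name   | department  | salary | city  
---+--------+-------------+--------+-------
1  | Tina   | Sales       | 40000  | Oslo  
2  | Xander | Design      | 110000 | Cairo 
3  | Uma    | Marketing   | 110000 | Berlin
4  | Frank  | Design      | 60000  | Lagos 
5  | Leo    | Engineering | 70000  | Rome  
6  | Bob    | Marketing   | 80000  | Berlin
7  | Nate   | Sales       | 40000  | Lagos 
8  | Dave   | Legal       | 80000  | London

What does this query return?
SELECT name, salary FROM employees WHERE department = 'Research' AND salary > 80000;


Filtering: department = 'Research' AND salary > 80000
Matching: 0 rows

Empty result set (0 rows)


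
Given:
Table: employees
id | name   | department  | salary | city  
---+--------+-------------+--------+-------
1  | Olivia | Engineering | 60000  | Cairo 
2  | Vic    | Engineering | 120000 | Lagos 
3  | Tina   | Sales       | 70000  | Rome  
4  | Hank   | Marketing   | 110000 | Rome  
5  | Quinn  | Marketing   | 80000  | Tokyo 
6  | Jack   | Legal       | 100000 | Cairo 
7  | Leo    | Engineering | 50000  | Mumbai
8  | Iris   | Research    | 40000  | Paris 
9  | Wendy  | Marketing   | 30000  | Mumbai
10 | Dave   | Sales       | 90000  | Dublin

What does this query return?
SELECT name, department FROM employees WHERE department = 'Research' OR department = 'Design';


Filtering: department = 'Research' OR 'Design'
Matching: 1 rows

1 rows:
Iris, Research


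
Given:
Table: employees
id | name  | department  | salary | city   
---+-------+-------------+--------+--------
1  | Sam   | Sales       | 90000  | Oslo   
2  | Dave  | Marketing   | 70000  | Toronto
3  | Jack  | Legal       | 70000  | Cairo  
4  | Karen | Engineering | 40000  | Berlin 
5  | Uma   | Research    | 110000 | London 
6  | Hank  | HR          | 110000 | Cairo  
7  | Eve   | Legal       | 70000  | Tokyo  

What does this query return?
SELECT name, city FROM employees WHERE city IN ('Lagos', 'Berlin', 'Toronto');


Filtering: city IN ('Lagos', 'Berlin', 'Toronto')
Matching: 2 rows

2 rows:
Dave, Toronto
Karen, Berlin


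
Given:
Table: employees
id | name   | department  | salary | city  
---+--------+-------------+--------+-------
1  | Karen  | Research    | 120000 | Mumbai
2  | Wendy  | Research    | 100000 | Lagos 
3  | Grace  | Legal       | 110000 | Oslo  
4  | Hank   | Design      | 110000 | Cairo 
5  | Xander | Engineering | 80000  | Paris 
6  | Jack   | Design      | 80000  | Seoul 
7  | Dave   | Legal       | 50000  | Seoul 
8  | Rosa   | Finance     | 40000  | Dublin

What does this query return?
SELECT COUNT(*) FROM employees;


COUNT(*) counts all rows

8


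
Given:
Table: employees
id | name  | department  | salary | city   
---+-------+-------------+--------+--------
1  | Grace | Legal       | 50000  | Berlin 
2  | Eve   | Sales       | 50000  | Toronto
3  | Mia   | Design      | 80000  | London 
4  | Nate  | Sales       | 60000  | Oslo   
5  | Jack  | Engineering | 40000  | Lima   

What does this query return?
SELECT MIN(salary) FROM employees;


Salaries: 50000, 50000, 80000, 60000, 40000
MIN = 40000

40000


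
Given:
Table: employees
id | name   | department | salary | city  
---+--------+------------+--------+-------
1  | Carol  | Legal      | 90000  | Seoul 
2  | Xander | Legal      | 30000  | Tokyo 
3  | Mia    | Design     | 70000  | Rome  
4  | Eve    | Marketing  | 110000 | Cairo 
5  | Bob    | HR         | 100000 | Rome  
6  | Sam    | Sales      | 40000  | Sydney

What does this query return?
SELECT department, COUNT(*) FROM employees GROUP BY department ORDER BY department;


Assigning each row to its department group:
  Carol -> Legal
  Xander -> Legal
  Mia -> Design
  Eve -> Marketing
  Bob -> HR
  Sam -> Sales


5 groups:
Design, 1
HR, 1
Legal, 2
Marketing, 1
Sales, 1


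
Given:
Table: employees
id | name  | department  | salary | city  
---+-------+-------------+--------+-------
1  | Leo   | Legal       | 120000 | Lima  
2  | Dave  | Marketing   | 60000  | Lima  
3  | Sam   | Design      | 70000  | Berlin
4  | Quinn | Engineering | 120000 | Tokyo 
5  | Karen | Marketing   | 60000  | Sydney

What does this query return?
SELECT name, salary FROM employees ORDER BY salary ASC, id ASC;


Sorting by salary ASC, then id ASC for ties

5 rows:
Dave, 60000
Karen, 60000
Sam, 70000
Leo, 120000
Quinn, 120000


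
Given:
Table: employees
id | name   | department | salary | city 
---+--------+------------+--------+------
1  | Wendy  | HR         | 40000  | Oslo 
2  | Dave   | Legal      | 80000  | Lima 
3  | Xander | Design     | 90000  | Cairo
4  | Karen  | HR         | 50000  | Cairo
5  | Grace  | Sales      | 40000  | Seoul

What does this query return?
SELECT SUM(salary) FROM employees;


SUM(salary) = 40000 + 80000 + 90000 + 50000 + 40000 = 300000

300000


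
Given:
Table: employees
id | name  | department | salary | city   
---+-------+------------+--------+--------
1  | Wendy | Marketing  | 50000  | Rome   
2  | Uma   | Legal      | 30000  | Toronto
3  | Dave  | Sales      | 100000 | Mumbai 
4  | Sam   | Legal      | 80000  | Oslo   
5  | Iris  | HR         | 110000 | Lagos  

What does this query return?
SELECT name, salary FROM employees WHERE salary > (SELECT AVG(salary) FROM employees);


Subquery: AVG(salary) = 74000.0
Filtering: salary > 74000.0
  Dave (100000) -> MATCH
  Sam (80000) -> MATCH
  Iris (110000) -> MATCH


3 rows:
Dave, 100000
Sam, 80000
Iris, 110000
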